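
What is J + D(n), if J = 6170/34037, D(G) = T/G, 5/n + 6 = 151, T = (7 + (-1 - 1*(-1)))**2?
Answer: 48372747/34037 ≈ 1421.2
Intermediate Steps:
T = 49 (T = (7 + (-1 + 1))**2 = (7 + 0)**2 = 7**2 = 49)
n = 1/29 (n = 5/(-6 + 151) = 5/145 = 5*(1/145) = 1/29 ≈ 0.034483)
D(G) = 49/G
J = 6170/34037 (J = 6170*(1/34037) = 6170/34037 ≈ 0.18127)
J + D(n) = 6170/34037 + 49/(1/29) = 6170/34037 + 49*29 = 6170/34037 + 1421 = 48372747/34037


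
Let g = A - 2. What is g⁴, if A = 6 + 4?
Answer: 4096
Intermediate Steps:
A = 10
g = 8 (g = 10 - 2 = 8)
g⁴ = 8⁴ = 4096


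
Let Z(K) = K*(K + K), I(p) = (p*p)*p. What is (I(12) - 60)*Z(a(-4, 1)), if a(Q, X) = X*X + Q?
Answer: 30024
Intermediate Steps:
a(Q, X) = Q + X**2 (a(Q, X) = X**2 + Q = Q + X**2)
I(p) = p**3 (I(p) = p**2*p = p**3)
Z(K) = 2*K**2 (Z(K) = K*(2*K) = 2*K**2)
(I(12) - 60)*Z(a(-4, 1)) = (12**3 - 60)*(2*(-4 + 1**2)**2) = (1728 - 60)*(2*(-4 + 1)**2) = 1668*(2*(-3)**2) = 1668*(2*9) = 1668*18 = 30024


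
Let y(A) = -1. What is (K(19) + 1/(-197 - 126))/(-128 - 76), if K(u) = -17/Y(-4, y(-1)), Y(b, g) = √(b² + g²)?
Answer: 1/65892 + √17/204 ≈ 0.020226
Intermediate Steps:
K(u) = -√17 (K(u) = -17/√((-4)² + (-1)²) = -17/√(16 + 1) = -17*√17/17 = -√17)
(K(19) + 1/(-197 - 126))/(-128 - 76) = (-√17 + 1/(-197 - 126))/(-128 - 76) = (-√17 + 1/(-323))/(-204) = (-√17 - 1/323)*(-1/204) = (-1/323 - √17)*(-1/204) = 1/65892 + √17/204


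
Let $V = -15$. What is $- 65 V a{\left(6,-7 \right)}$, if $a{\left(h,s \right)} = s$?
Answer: $-6825$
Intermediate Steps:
$- 65 V a{\left(6,-7 \right)} = \left(-65\right) \left(-15\right) \left(-7\right) = 975 \left(-7\right) = -6825$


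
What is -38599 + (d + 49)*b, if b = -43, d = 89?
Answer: -44533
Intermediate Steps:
-38599 + (d + 49)*b = -38599 + (89 + 49)*(-43) = -38599 + 138*(-43) = -38599 - 5934 = -44533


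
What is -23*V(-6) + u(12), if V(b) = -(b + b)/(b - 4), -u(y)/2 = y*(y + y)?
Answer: -2742/5 ≈ -548.40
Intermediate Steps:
u(y) = -4*y**2 (u(y) = -2*y*(y + y) = -2*y*2*y = -4*y**2)
V(b) = -2*b/(-4 + b)
-23*V(-6) + u(12) = -(-46)*(-6)/(-4 - 6) - 4*12**2 = -(-46)*(-6)/(-10) - 4*144 = -(-46)*(-6)*(-1)/10 - 576 = -23*(-6/5) - 576 = 138/5 - 576 = -2742/5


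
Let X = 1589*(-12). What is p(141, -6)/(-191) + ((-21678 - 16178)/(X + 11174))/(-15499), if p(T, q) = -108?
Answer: 6603236476/11684339623 ≈ 0.56514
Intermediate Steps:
X = -19068
p(141, -6)/(-191) + ((-21678 - 16178)/(X + 11174))/(-15499) = -108/(-191) + ((-21678 - 16178)/(-19068 + 11174))/(-15499) = -108*(-1/191) - 37856/(-7894)*(-1/15499) = 108/191 - 37856*(-1/7894)*(-1/15499) = 108/191 + (18928/3947)*(-1/15499) = 108/191 - 18928/61174553 = 6603236476/11684339623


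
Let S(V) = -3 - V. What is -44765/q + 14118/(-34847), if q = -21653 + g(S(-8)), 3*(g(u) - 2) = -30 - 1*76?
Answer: 3761274903/2267110973 ≈ 1.6591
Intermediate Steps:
g(u) = -100/3 (g(u) = 2 + (-30 - 1*76)/3 = 2 + (-30 - 76)/3 = 2 + (⅓)*(-106) = 2 - 106/3 = -100/3)
q = -65059/3 (q = -21653 - 100/3 = -65059/3 ≈ -21686.)
-44765/q + 14118/(-34847) = -44765/(-65059/3) + 14118/(-34847) = -44765*(-3/65059) + 14118*(-1/34847) = 134295/65059 - 14118/34847 = 3761274903/2267110973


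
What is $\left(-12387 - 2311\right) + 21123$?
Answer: $6425$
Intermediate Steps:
$\left(-12387 - 2311\right) + 21123 = -14698 + 21123 = 6425$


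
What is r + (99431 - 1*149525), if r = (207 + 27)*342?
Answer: 29934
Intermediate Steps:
r = 80028 (r = 234*342 = 80028)
r + (99431 - 1*149525) = 80028 + (99431 - 1*149525) = 80028 + (99431 - 149525) = 80028 - 50094 = 29934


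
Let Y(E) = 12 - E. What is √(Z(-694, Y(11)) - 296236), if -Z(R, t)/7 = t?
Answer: I*√296243 ≈ 544.28*I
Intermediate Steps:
Z(R, t) = -7*t
√(Z(-694, Y(11)) - 296236) = √(-7*(12 - 1*11) - 296236) = √(-7*(12 - 11) - 296236) = √(-7*1 - 296236) = √(-7 - 296236) = √(-296243) = I*√296243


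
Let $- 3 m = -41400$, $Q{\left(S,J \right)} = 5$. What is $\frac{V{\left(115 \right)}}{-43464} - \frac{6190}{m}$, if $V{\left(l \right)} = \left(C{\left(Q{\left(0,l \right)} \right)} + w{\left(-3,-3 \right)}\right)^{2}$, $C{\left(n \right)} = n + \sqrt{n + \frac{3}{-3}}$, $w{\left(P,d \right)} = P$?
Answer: $- \frac{1121929}{2499180} \approx -0.44892$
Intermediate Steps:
$C{\left(n \right)} = n + \sqrt{-1 + n}$ ($C{\left(n \right)} = n + \sqrt{n + 3 \left(- \frac{1}{3}\right)} = n + \sqrt{n - 1} = n + \sqrt{-1 + n}$)
$m = 13800$ ($m = \left(- \frac{1}{3}\right) \left(-41400\right) = 13800$)
$V{\left(l \right)} = 16$ ($V{\left(l \right)} = \left(\left(5 + \sqrt{-1 + 5}\right) - 3\right)^{2} = \left(\left(5 + \sqrt{4}\right) - 3\right)^{2} = \left(\left(5 + 2\right) - 3\right)^{2} = \left(7 - 3\right)^{2} = 4^{2} = 16$)
$\frac{V{\left(115 \right)}}{-43464} - \frac{6190}{m} = \frac{16}{-43464} - \frac{6190}{13800} = 16 \left(- \frac{1}{43464}\right) - \frac{619}{1380} = - \frac{2}{5433} - \frac{619}{1380} = - \frac{1121929}{2499180}$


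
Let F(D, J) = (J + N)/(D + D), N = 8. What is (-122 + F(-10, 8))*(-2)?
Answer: 1228/5 ≈ 245.60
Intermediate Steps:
F(D, J) = (8 + J)/(2*D) (F(D, J) = (J + 8)/(D + D) = (8 + J)/((2*D)) = (8 + J)*(1/(2*D)) = (8 + J)/(2*D))
(-122 + F(-10, 8))*(-2) = (-122 + (½)*(8 + 8)/(-10))*(-2) = (-122 + (½)*(-⅒)*16)*(-2) = (-122 - ⅘)*(-2) = -614/5*(-2) = 1228/5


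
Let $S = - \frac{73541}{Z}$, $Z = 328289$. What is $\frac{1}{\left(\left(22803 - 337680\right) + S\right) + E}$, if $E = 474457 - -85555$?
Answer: $\frac{25253}{6190388498} \approx 4.0794 \cdot 10^{-6}$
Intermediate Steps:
$E = 560012$ ($E = 474457 + 85555 = 560012$)
$S = - \frac{5657}{25253}$ ($S = - \frac{73541}{328289} = \left(-73541\right) \frac{1}{328289} = - \frac{5657}{25253} \approx -0.22401$)
$\frac{1}{\left(\left(22803 - 337680\right) + S\right) + E} = \frac{1}{\left(\left(22803 - 337680\right) - \frac{5657}{25253}\right) + 560012} = \frac{1}{\left(-314877 - \frac{5657}{25253}\right) + 560012} = \frac{1}{- \frac{7951594538}{25253} + 560012} = \frac{1}{\frac{6190388498}{25253}} = \frac{25253}{6190388498}$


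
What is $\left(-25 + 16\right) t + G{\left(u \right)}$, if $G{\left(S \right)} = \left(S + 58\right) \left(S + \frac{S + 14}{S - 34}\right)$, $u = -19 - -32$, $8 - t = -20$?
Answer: $\frac{4058}{7} \approx 579.71$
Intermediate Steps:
$t = 28$ ($t = 8 - -20 = 8 + 20 = 28$)
$u = 13$ ($u = -19 + 32 = 13$)
$G{\left(S \right)} = \left(58 + S\right) \left(S + \frac{14 + S}{-34 + S}\right)$
$\left(-25 + 16\right) t + G{\left(u \right)} = \left(-25 + 16\right) 28 + \frac{812 + 13^{3} - 24700 + 25 \cdot 13^{2}}{-34 + 13} = \left(-9\right) 28 + \frac{812 + 2197 - 24700 + 25 \cdot 169}{-21} = -252 - \frac{812 + 2197 - 24700 + 4225}{21} = -252 - - \frac{5822}{7} = -252 + \frac{5822}{7} = \frac{4058}{7}$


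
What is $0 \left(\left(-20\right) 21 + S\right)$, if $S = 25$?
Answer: $0$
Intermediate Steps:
$0 \left(\left(-20\right) 21 + S\right) = 0 \left(\left(-20\right) 21 + 25\right) = 0 \left(-420 + 25\right) = 0 \left(-395\right) = 0$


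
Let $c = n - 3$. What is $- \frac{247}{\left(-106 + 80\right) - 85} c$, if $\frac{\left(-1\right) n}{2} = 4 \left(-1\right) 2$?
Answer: $\frac{3211}{111} \approx 28.928$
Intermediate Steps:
$n = 16$ ($n = - 2 \cdot 4 \left(-1\right) 2 = - 2 \left(\left(-4\right) 2\right) = \left(-2\right) \left(-8\right) = 16$)
$c = 13$ ($c = 16 - 3 = 13$)
$- \frac{247}{\left(-106 + 80\right) - 85} c = - \frac{247}{\left(-106 + 80\right) - 85} \cdot 13 = - \frac{247}{-26 - 85} \cdot 13 = - \frac{247}{-111} \cdot 13 = \left(-247\right) \left(- \frac{1}{111}\right) 13 = \frac{247}{111} \cdot 13 = \frac{3211}{111}$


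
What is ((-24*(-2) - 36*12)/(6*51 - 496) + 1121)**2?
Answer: 11382115969/9025 ≈ 1.2612e+6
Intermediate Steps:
((-24*(-2) - 36*12)/(6*51 - 496) + 1121)**2 = ((48 - 432)/(306 - 496) + 1121)**2 = (-384/(-190) + 1121)**2 = (-384*(-1/190) + 1121)**2 = (192/95 + 1121)**2 = (106687/95)**2 = 11382115969/9025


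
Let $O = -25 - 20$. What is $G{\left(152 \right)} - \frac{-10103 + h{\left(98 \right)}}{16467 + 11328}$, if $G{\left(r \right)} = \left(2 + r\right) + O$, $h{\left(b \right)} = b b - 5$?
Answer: $\frac{1010053}{9265} \approx 109.02$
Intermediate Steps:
$h{\left(b \right)} = -5 + b^{2}$ ($h{\left(b \right)} = b^{2} - 5 = -5 + b^{2}$)
$O = -45$
$G{\left(r \right)} = -43 + r$ ($G{\left(r \right)} = \left(2 + r\right) - 45 = -43 + r$)
$G{\left(152 \right)} - \frac{-10103 + h{\left(98 \right)}}{16467 + 11328} = \left(-43 + 152\right) - \frac{-10103 - \left(5 - 98^{2}\right)}{16467 + 11328} = 109 - \frac{-10103 + \left(-5 + 9604\right)}{27795} = 109 - \left(-10103 + 9599\right) \frac{1}{27795} = 109 - \left(-504\right) \frac{1}{27795} = 109 - - \frac{168}{9265} = 109 + \frac{168}{9265} = \frac{1010053}{9265}$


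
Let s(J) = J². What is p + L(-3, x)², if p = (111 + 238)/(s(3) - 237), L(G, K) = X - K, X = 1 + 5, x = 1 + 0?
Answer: 5351/228 ≈ 23.469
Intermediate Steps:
x = 1
X = 6
L(G, K) = 6 - K
p = -349/228 (p = (111 + 238)/(3² - 237) = 349/(9 - 237) = 349/(-228) = 349*(-1/228) = -349/228 ≈ -1.5307)
p + L(-3, x)² = -349/228 + (6 - 1*1)² = -349/228 + (6 - 1)² = -349/228 + 5² = -349/228 + 25 = 5351/228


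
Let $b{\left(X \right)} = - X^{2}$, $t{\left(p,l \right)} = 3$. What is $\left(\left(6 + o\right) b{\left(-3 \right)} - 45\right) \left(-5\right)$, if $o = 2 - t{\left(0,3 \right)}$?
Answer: $450$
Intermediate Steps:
$o = -1$ ($o = 2 - 3 = -1$)
$\left(\left(6 + o\right) b{\left(-3 \right)} - 45\right) \left(-5\right) = \left(\left(6 - 1\right) \left(- \left(-3\right)^{2}\right) - 45\right) \left(-5\right) = \left(5 \left(\left(-1\right) 9\right) - 45\right) \left(-5\right) = \left(5 \left(-9\right) - 45\right) \left(-5\right) = \left(-45 - 45\right) \left(-5\right) = \left(-90\right) \left(-5\right) = 450$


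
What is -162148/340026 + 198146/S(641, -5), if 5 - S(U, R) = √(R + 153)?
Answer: -56148983864/6970533 - 396292*√37/123 ≈ -27653.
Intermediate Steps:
S(U, R) = 5 - √(153 + R) (S(U, R) = 5 - √(R + 153) = 5 - √(153 + R))
-162148/340026 + 198146/S(641, -5) = -162148/340026 + 198146/(5 - √(153 - 5)) = -162148*1/340026 + 198146/(5 - √148) = -81074/170013 + 198146/(5 - 2*√37)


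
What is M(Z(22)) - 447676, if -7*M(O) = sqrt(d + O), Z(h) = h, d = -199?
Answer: -447676 - I*sqrt(177)/7 ≈ -4.4768e+5 - 1.9006*I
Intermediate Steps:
M(O) = -sqrt(-199 + O)/7
M(Z(22)) - 447676 = -sqrt(-199 + 22)/7 - 447676 = -I*sqrt(177)/7 - 447676 = -447676 - I*sqrt(177)/7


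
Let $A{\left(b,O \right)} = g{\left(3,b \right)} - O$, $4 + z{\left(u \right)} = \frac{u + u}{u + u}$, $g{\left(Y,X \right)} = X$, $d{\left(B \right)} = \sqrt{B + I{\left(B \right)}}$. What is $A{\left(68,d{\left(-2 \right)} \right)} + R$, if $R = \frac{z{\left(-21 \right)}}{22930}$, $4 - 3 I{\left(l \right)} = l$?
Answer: $\frac{1559237}{22930} \approx 68.0$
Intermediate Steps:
$I{\left(l \right)} = \frac{4}{3} - \frac{l}{3}$
$d{\left(B \right)} = \sqrt{\frac{4}{3} + \frac{2 B}{3}}$ ($d{\left(B \right)} = \sqrt{B - \left(- \frac{4}{3} + \frac{B}{3}\right)} = \sqrt{\frac{4}{3} + \frac{2 B}{3}}$)
$z{\left(u \right)} = -3$ ($z{\left(u \right)} = -4 + \frac{u + u}{u + u} = -4 + \frac{2 u}{2 u} = -4 + 2 u \frac{1}{2 u} = -4 + 1 = -3$)
$A{\left(b,O \right)} = b - O$
$R = - \frac{3}{22930} \approx -0.00013083$
$A{\left(68,d{\left(-2 \right)} \right)} + R = \left(68 - \frac{\sqrt{12 + 6 \left(-2\right)}}{3}\right) - \frac{3}{22930} = \left(68 - \frac{\sqrt{12 - 12}}{3}\right) - \frac{3}{22930} = \left(68 - \frac{\sqrt{0}}{3}\right) - \frac{3}{22930} = \left(68 - \frac{1}{3} \cdot 0\right) - \frac{3}{22930} = \left(68 - 0\right) - \frac{3}{22930} = \left(68 + 0\right) - \frac{3}{22930} = 68 - \frac{3}{22930} = \frac{1559237}{22930}$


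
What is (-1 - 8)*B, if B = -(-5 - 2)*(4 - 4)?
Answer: 0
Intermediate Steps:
B = 0 (B = -(-7)*0 = -1*0 = 0)
(-1 - 8)*B = (-1 - 8)*0 = -9*0 = 0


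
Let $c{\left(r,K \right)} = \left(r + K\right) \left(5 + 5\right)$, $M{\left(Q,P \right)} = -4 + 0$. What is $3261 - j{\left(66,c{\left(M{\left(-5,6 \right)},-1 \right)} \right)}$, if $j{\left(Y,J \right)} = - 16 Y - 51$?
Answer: $4368$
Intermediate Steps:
$M{\left(Q,P \right)} = -4$
$c{\left(r,K \right)} = 10 K + 10 r$ ($c{\left(r,K \right)} = \left(K + r\right) 10 = 10 K + 10 r$)
$j{\left(Y,J \right)} = -51 - 16 Y$ ($j{\left(Y,J \right)} = - 16 Y - 51 = -51 - 16 Y$)
$3261 - j{\left(66,c{\left(M{\left(-5,6 \right)},-1 \right)} \right)} = 3261 - \left(-51 - 1056\right) = 3261 - -1107 = 3261 + 1107 = 4368$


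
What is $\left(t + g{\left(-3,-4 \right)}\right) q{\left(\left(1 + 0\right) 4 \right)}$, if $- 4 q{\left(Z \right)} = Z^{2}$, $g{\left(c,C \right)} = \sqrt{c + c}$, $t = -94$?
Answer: $376 - 4 i \sqrt{6} \approx 376.0 - 9.798 i$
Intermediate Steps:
$g{\left(c,C \right)} = \sqrt{2} \sqrt{c}$ ($g{\left(c,C \right)} = \sqrt{2 c} = \sqrt{2} \sqrt{c}$)
$q{\left(Z \right)} = - \frac{Z^{2}}{4}$
$\left(t + g{\left(-3,-4 \right)}\right) q{\left(\left(1 + 0\right) 4 \right)} = \left(-94 + \sqrt{2} \sqrt{-3}\right) \left(- \frac{\left(\left(1 + 0\right) 4\right)^{2}}{4}\right) = \left(-94 + \sqrt{2} i \sqrt{3}\right) \left(- \frac{\left(1 \cdot 4\right)^{2}}{4}\right) = \left(-94 + i \sqrt{6}\right) \left(- \frac{4^{2}}{4}\right) = \left(-94 + i \sqrt{6}\right) \left(\left(- \frac{1}{4}\right) 16\right) = \left(-94 + i \sqrt{6}\right) \left(-4\right) = 376 - 4 i \sqrt{6}$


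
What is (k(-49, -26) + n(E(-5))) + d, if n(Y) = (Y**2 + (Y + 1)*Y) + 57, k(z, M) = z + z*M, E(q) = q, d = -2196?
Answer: -869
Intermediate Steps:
k(z, M) = z + M*z
n(Y) = 57 + Y**2 + Y*(1 + Y) (n(Y) = (Y**2 + (1 + Y)*Y) + 57 = (Y**2 + Y*(1 + Y)) + 57 = 57 + Y**2 + Y*(1 + Y))
(k(-49, -26) + n(E(-5))) + d = (-49*(1 - 26) + (57 - 5 + 2*(-5)**2)) - 2196 = (-49*(-25) + (57 - 5 + 2*25)) - 2196 = (1225 + (57 - 5 + 50)) - 2196 = (1225 + 102) - 2196 = 1327 - 2196 = -869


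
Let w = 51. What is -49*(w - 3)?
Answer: -2352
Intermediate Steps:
-49*(w - 3) = -49*(51 - 3) = -49*48 = -2352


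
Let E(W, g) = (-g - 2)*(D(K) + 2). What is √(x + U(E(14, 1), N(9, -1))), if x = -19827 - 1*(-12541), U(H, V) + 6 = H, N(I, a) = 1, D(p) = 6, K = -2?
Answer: 2*I*√1829 ≈ 85.534*I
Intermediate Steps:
E(W, g) = -16 - 8*g (E(W, g) = (-g - 2)*(6 + 2) = (-2 - g)*8 = -16 - 8*g)
U(H, V) = -6 + H
x = -7286 (x = -19827 + 12541 = -7286)
√(x + U(E(14, 1), N(9, -1))) = √(-7286 + (-6 + (-16 - 8*1))) = √(-7286 + (-6 + (-16 - 8))) = √(-7286 + (-6 - 24)) = √(-7286 - 30) = √(-7316) = 2*I*√1829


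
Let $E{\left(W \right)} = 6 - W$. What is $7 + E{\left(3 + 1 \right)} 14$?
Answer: $35$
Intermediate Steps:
$7 + E{\left(3 + 1 \right)} 14 = 7 + \left(6 - \left(3 + 1\right)\right) 14 = 7 + \left(6 - 4\right) 14 = 7 + 2 \cdot 14 = 7 + 28 = 35$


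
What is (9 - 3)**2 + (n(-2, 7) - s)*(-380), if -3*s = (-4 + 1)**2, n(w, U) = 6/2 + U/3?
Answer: -9392/3 ≈ -3130.7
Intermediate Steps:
n(w, U) = 3 + U/3 (n(w, U) = 6*(1/2) + U*(1/3) = 3 + U/3)
s = -3 (s = -(-4 + 1)**2/3 = -1/3*(-3)**2 = -1/3*9 = -3)
(9 - 3)**2 + (n(-2, 7) - s)*(-380) = (9 - 3)**2 + ((3 + (1/3)*7) - 1*(-3))*(-380) = 6**2 + ((3 + 7/3) + 3)*(-380) = 36 + (16/3 + 3)*(-380) = 36 + (25/3)*(-380) = 36 - 9500/3 = -9392/3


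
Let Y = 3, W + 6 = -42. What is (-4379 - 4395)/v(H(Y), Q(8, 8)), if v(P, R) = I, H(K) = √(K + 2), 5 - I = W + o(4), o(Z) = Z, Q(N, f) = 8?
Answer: -8774/49 ≈ -179.06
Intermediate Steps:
W = -48 (W = -6 - 42 = -48)
I = 49 (I = 5 - (-48 + 4) = 5 - 1*(-44) = 5 + 44 = 49)
H(K) = √(2 + K)
v(P, R) = 49
(-4379 - 4395)/v(H(Y), Q(8, 8)) = (-4379 - 4395)/49 = -8774*1/49 = -8774/49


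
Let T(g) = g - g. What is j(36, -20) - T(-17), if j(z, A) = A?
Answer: -20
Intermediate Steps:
T(g) = 0
j(36, -20) - T(-17) = -20 - 1*0 = -20 + 0 = -20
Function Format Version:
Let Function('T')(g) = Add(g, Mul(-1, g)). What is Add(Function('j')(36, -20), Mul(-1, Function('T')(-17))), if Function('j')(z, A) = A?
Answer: -20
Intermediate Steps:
Function('T')(g) = 0
Add(Function('j')(36, -20), Mul(-1, Function('T')(-17))) = Add(-20, Mul(-1, 0)) = Add(-20, 0) = -20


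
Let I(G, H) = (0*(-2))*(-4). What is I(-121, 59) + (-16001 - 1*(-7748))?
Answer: -8253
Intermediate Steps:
I(G, H) = 0 (I(G, H) = 0*(-4) = 0)
I(-121, 59) + (-16001 - 1*(-7748)) = 0 + (-16001 - 1*(-7748)) = 0 + (-16001 + 7748) = 0 - 8253 = -8253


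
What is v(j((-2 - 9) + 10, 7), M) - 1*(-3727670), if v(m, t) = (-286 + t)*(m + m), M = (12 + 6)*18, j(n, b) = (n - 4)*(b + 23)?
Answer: 3716270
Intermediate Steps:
j(n, b) = (-4 + n)*(23 + b)
M = 324 (M = 18*18 = 324)
v(m, t) = 2*m*(-286 + t) (v(m, t) = (-286 + t)*(2*m) = 2*m*(-286 + t))
v(j((-2 - 9) + 10, 7), M) - 1*(-3727670) = 2*(-92 - 4*7 + 23*((-2 - 9) + 10) + 7*((-2 - 9) + 10))*(-286 + 324) - 1*(-3727670) = 2*(-92 - 28 + 23*(-11 + 10) + 7*(-11 + 10))*38 + 3727670 = 2*(-92 - 28 + 23*(-1) + 7*(-1))*38 + 3727670 = 2*(-92 - 28 - 23 - 7)*38 + 3727670 = 2*(-150)*38 + 3727670 = -11400 + 3727670 = 3716270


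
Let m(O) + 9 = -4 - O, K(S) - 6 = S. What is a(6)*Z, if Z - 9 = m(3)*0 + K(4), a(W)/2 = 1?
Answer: 38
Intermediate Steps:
K(S) = 6 + S
a(W) = 2 (a(W) = 2*1 = 2)
m(O) = -13 - O (m(O) = -9 + (-4 - O) = -13 - O)
Z = 19 (Z = 9 + ((-13 - 1*3)*0 + (6 + 4)) = 9 + ((-13 - 3)*0 + 10) = 9 + (-16*0 + 10) = 9 + (0 + 10) = 9 + 10 = 19)
a(6)*Z = 2*19 = 38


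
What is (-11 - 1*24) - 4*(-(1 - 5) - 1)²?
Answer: -71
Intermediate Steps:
(-11 - 1*24) - 4*(-(1 - 5) - 1)² = (-11 - 24) - 4*(-1*(-4) - 1)² = -35 - 4*(4 - 1)² = -35 - 4*3² = -35 - 4*9 = -35 - 36 = -71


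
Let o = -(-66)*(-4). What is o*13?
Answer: -3432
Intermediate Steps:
o = -264 (o = -1*264 = -264)
o*13 = -264*13 = -3432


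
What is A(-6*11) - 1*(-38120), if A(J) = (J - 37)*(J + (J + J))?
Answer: 58514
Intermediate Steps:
A(J) = 3*J*(-37 + J) (A(J) = (-37 + J)*(J + 2*J) = (-37 + J)*(3*J) = 3*J*(-37 + J))
A(-6*11) - 1*(-38120) = 3*(-6*11)*(-37 - 6*11) - 1*(-38120) = 3*(-66)*(-37 - 66) + 38120 = 3*(-66)*(-103) + 38120 = 20394 + 38120 = 58514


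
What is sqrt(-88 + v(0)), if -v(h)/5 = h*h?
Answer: 2*I*sqrt(22) ≈ 9.3808*I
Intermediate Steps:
v(h) = -5*h**2 (v(h) = -5*h*h = -5*h**2)
sqrt(-88 + v(0)) = sqrt(-88 - 5*0**2) = sqrt(-88 - 5*0) = sqrt(-88 + 0) = sqrt(-88) = 2*I*sqrt(22)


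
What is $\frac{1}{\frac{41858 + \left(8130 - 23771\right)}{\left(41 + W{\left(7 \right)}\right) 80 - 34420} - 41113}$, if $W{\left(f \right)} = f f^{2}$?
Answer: $- \frac{3700}{152144317} \approx -2.4319 \cdot 10^{-5}$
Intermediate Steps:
$W{\left(f \right)} = f^{3}$
$\frac{1}{\frac{41858 + \left(8130 - 23771\right)}{\left(41 + W{\left(7 \right)}\right) 80 - 34420} - 41113} = \frac{1}{\frac{41858 + \left(8130 - 23771\right)}{\left(41 + 7^{3}\right) 80 - 34420} - 41113} = \frac{1}{\frac{41858 - 15641}{\left(41 + 343\right) 80 - 34420} - 41113} = \frac{1}{\frac{26217}{384 \cdot 80 - 34420} - 41113} = \frac{1}{\frac{26217}{30720 - 34420} - 41113} = \frac{1}{\frac{26217}{-3700} - 41113} = \frac{1}{26217 \left(- \frac{1}{3700}\right) - 41113} = \frac{1}{- \frac{26217}{3700} - 41113} = \frac{1}{- \frac{152144317}{3700}} = - \frac{3700}{152144317}$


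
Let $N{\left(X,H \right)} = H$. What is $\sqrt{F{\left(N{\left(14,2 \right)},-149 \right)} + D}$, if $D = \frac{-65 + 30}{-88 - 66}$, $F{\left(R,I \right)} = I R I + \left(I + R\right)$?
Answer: $\frac{\sqrt{21419530}}{22} \approx 210.37$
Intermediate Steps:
$F{\left(R,I \right)} = I + R + R I^{2}$ ($F{\left(R,I \right)} = R I^{2} + \left(I + R\right) = I + R + R I^{2}$)
$D = \frac{5}{22}$ ($D = \frac{1}{-154} \left(-35\right) = \left(- \frac{1}{154}\right) \left(-35\right) = \frac{5}{22} \approx 0.22727$)
$\sqrt{F{\left(N{\left(14,2 \right)},-149 \right)} + D} = \sqrt{\left(-149 + 2 + 2 \left(-149\right)^{2}\right) + \frac{5}{22}} = \sqrt{\left(-149 + 2 + 2 \cdot 22201\right) + \frac{5}{22}} = \sqrt{\left(-149 + 2 + 44402\right) + \frac{5}{22}} = \sqrt{44255 + \frac{5}{22}} = \sqrt{\frac{973615}{22}} = \frac{\sqrt{21419530}}{22}$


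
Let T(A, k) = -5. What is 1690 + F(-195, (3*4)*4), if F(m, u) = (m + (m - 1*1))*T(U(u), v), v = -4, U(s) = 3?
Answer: 3645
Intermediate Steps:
F(m, u) = 5 - 10*m (F(m, u) = (m + (m - 1*1))*(-5) = (m + (m - 1))*(-5) = (m + (-1 + m))*(-5) = (-1 + 2*m)*(-5) = 5 - 10*m)
1690 + F(-195, (3*4)*4) = 1690 + (5 - 10*(-195)) = 1690 + (5 + 1950) = 1690 + 1955 = 3645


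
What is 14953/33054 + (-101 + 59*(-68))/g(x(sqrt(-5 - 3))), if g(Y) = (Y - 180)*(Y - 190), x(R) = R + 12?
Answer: (6574*sqrt(2) + 197639*I)/(84*(173*sqrt(2) + 7474*I)) ≈ 0.31495 - 0.0044987*I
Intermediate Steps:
x(R) = 12 + R
g(Y) = (-190 + Y)*(-180 + Y) (g(Y) = (-180 + Y)*(-190 + Y) = (-190 + Y)*(-180 + Y))
14953/33054 + (-101 + 59*(-68))/g(x(sqrt(-5 - 3))) = 14953/33054 + (-101 + 59*(-68))/(34200 + (12 + sqrt(-5 - 3))**2 - 370*(12 + sqrt(-5 - 3))) = 14953*(1/33054) + (-101 - 4012)/(34200 + (12 + sqrt(-8))**2 - 370*(12 + sqrt(-8))) = 19/42 - 4113/(34200 + (12 + 2*I*sqrt(2))**2 - 370*(12 + 2*I*sqrt(2))) = 19/42 - 4113/(34200 + (12 + 2*I*sqrt(2))**2 + (-4440 - 740*I*sqrt(2))) = 19/42 - 4113/(29760 + (12 + 2*I*sqrt(2))**2 - 740*I*sqrt(2))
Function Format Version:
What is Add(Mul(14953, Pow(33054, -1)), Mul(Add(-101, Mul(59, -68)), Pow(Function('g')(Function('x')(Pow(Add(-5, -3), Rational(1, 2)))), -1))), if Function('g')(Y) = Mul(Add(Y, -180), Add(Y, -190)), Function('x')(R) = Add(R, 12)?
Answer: Mul(Rational(1, 84), Pow(Add(Mul(173, Pow(2, Rational(1, 2))), Mul(7474, I)), -1), Add(Mul(6574, Pow(2, Rational(1, 2))), Mul(197639, I))) ≈ Add(0.31495, Mul(-0.0044987, I))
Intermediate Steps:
Function('x')(R) = Add(12, R)
Function('g')(Y) = Mul(Add(-190, Y), Add(-180, Y)) (Function('g')(Y) = Mul(Add(-180, Y), Add(-190, Y)) = Mul(Add(-190, Y), Add(-180, Y)))
Add(Mul(14953, Pow(33054, -1)), Mul(Add(-101, Mul(59, -68)), Pow(Function('g')(Function('x')(Pow(Add(-5, -3), Rational(1, 2)))), -1))) = Add(Mul(14953, Pow(33054, -1)), Mul(Add(-101, Mul(59, -68)), Pow(Add(34200, Pow(Add(12, Pow(Add(-5, -3), Rational(1, 2))), 2), Mul(-370, Add(12, Pow(Add(-5, -3), Rational(1, 2))))), -1))) = Add(Mul(14953, Rational(1, 33054)), Mul(Add(-101, -4012), Pow(Add(34200, Pow(Add(12, Pow(-8, Rational(1, 2))), 2), Mul(-370, Add(12, Pow(-8, Rational(1, 2))))), -1))) = Add(Rational(19, 42), Mul(-4113, Pow(Add(34200, Pow(Add(12, Mul(2, I, Pow(2, Rational(1, 2)))), 2), Mul(-370, Add(12, Mul(2, I, Pow(2, Rational(1, 2)))))), -1))) = Add(Rational(19, 42), Mul(-4113, Pow(Add(34200, Pow(Add(12, Mul(2, I, Pow(2, Rational(1, 2)))), 2), Add(-4440, Mul(-740, I, Pow(2, Rational(1, 2))))), -1))) = Add(Rational(19, 42), Mul(-4113, Pow(Add(29760, Pow(Add(12, Mul(2, I, Pow(2, Rational(1, 2)))), 2), Mul(-740, I, Pow(2, Rational(1, 2)))), -1)))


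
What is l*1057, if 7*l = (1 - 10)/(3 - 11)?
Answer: 1359/8 ≈ 169.88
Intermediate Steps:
l = 9/56 (l = ((1 - 10)/(3 - 11))/7 = (-9/(-8))/7 = (-9*(-⅛))/7 = (⅐)*(9/8) = 9/56 ≈ 0.16071)
l*1057 = (9/56)*1057 = 1359/8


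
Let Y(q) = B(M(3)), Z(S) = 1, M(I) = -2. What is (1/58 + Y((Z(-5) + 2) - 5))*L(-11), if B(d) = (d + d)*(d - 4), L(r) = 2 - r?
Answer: 18109/58 ≈ 312.22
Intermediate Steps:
B(d) = 2*d*(-4 + d) (B(d) = (2*d)*(-4 + d) = 2*d*(-4 + d))
Y(q) = 24 (Y(q) = 2*(-2)*(-4 - 2) = 2*(-2)*(-6) = 24)
(1/58 + Y((Z(-5) + 2) - 5))*L(-11) = (1/58 + 24)*(2 - 1*(-11)) = (1/58 + 24)*(2 + 11) = (1393/58)*13 = 18109/58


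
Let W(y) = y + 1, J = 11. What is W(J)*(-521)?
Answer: -6252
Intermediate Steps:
W(y) = 1 + y
W(J)*(-521) = (1 + 11)*(-521) = 12*(-521) = -6252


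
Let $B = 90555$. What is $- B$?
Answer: $-90555$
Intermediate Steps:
$- B = \left(-1\right) 90555 = -90555$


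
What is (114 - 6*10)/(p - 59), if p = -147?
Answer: -27/103 ≈ -0.26214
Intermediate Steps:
(114 - 6*10)/(p - 59) = (114 - 6*10)/(-147 - 59) = (114 - 60)/(-206) = 54*(-1/206) = -27/103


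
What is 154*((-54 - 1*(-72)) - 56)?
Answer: -5852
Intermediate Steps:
154*((-54 - 1*(-72)) - 56) = 154*((-54 + 72) - 56) = 154*(18 - 56) = 154*(-38) = -5852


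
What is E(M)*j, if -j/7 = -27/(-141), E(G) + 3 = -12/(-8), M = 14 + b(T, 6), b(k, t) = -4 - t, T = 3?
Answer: 189/94 ≈ 2.0106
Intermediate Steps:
M = 4 (M = 14 + (-4 - 1*6) = 14 + (-4 - 6) = 14 - 10 = 4)
E(G) = -3/2 (E(G) = -3 - 12/(-8) = -3 - 12*(-⅛) = -3 + 3/2 = -3/2)
j = -63/47 (j = -(-189)/(-141) = -(-189)*(-1)/141 = -7*9/47 = -63/47 ≈ -1.3404)
E(M)*j = -3/2*(-63/47) = 189/94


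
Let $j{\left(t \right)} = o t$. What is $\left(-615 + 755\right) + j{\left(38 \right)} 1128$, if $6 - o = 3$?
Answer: $128732$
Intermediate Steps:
$o = 3$ ($o = 6 - 3 = 3$)
$j{\left(t \right)} = 3 t$
$\left(-615 + 755\right) + j{\left(38 \right)} 1128 = \left(-615 + 755\right) + 3 \cdot 38 \cdot 1128 = 140 + 114 \cdot 1128 = 140 + 128592 = 128732$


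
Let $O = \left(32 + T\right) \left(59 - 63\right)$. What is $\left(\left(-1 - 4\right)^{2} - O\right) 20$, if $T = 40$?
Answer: $6260$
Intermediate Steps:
$O = -288$ ($O = \left(32 + 40\right) \left(59 - 63\right) = 72 \left(-4\right) = -288$)
$\left(\left(-1 - 4\right)^{2} - O\right) 20 = \left(\left(-1 - 4\right)^{2} - -288\right) 20 = \left(\left(-5\right)^{2} + 288\right) 20 = \left(25 + 288\right) 20 = 313 \cdot 20 = 6260$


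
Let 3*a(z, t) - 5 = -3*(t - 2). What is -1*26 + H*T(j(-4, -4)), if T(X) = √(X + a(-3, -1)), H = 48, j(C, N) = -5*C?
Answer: -26 + 16*√222 ≈ 212.39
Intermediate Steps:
a(z, t) = 11/3 - t (a(z, t) = 5/3 + (-3*(t - 2))/3 = 5/3 + (-3*(-2 + t))/3 = 5/3 + (6 - 3*t)/3 = 5/3 + (2 - t) = 11/3 - t)
T(X) = √(14/3 + X) (T(X) = √(X + (11/3 - 1*(-1))) = √(X + (11/3 + 1)) = √(X + 14/3) = √(14/3 + X))
-1*26 + H*T(j(-4, -4)) = -1*26 + 48*(√(42 + 9*(-5*(-4)))/3) = -26 + 48*(√(42 + 9*20)/3) = -26 + 48*(√(42 + 180)/3) = -26 + 48*(√222/3) = -26 + 16*√222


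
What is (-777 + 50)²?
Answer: 528529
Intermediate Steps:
(-777 + 50)² = (-727)² = 528529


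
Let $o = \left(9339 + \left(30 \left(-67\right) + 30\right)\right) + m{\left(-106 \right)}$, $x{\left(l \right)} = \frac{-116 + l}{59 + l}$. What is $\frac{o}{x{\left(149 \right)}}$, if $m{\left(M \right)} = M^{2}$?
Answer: $\frac{3867760}{33} \approx 1.172 \cdot 10^{5}$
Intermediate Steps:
$x{\left(l \right)} = \frac{-116 + l}{59 + l}$
$o = 18595$ ($o = \left(9339 + \left(30 \left(-67\right) + 30\right)\right) + \left(-106\right)^{2} = \left(9339 + \left(-2010 + 30\right)\right) + 11236 = \left(9339 - 1980\right) + 11236 = 7359 + 11236 = 18595$)
$\frac{o}{x{\left(149 \right)}} = \frac{18595}{\frac{1}{59 + 149} \left(-116 + 149\right)} = \frac{18595}{\frac{1}{208} \cdot 33} = \frac{18595}{\frac{33}{208}} = 18595 \cdot \frac{208}{33} = \frac{3867760}{33}$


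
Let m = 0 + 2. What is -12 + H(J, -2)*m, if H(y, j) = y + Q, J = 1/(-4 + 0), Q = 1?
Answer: -21/2 ≈ -10.500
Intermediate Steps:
m = 2
J = -1/4 (J = 1/(-4) = -1/4 ≈ -0.25000)
H(y, j) = 1 + y (H(y, j) = y + 1 = 1 + y)
-12 + H(J, -2)*m = -12 + (1 - 1/4)*2 = -12 + (3/4)*2 = -12 + 3/2 = -21/2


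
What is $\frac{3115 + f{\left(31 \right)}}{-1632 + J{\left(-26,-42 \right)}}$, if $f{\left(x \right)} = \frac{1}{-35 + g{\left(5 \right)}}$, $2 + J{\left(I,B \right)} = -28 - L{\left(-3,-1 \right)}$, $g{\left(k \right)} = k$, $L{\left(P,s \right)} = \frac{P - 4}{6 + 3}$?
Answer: $- \frac{280347}{149510} \approx -1.8751$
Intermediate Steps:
$L{\left(P,s \right)} = - \frac{4}{9} + \frac{P}{9}$ ($L{\left(P,s \right)} = \frac{-4 + P}{9} = \left(-4 + P\right) \frac{1}{9} = - \frac{4}{9} + \frac{P}{9}$)
$J{\left(I,B \right)} = - \frac{263}{9}$ ($J{\left(I,B \right)} = -2 - \left(\frac{248}{9} - \frac{1}{3}\right) = -2 - \frac{245}{9} = - \frac{263}{9}$)
$f{\left(x \right)} = - \frac{1}{30}$ ($f{\left(x \right)} = \frac{1}{-35 + 5} = \frac{1}{-30} = - \frac{1}{30}$)
$\frac{3115 + f{\left(31 \right)}}{-1632 + J{\left(-26,-42 \right)}} = \frac{3115 - \frac{1}{30}}{-1632 - \frac{263}{9}} = \frac{93449}{30 \left(- \frac{14951}{9}\right)} = \frac{93449}{30} \left(- \frac{9}{14951}\right) = - \frac{280347}{149510}$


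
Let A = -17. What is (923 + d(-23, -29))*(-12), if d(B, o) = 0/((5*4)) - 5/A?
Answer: -188352/17 ≈ -11080.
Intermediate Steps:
d(B, o) = 5/17 (d(B, o) = 0/((5*4)) - 5/(-17) = 0/20 - 5*(-1/17) = 0*(1/20) + 5/17 = 0 + 5/17 = 5/17)
(923 + d(-23, -29))*(-12) = (923 + 5/17)*(-12) = (15696/17)*(-12) = -188352/17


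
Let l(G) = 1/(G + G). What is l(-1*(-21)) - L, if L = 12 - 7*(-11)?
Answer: -3737/42 ≈ -88.976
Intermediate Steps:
l(G) = 1/(2*G)
L = 89 (L = 12 + 77 = 89)
l(-1*(-21)) - L = 1/(2*((-1*(-21)))) - 1*89 = (½)/21 - 89 = (½)*(1/21) - 89 = 1/42 - 89 = -3737/42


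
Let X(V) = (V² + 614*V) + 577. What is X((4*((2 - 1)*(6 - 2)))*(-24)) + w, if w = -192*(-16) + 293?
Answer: -84378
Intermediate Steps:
X(V) = 577 + V² + 614*V
w = 3365 (w = 3072 + 293 = 3365)
X((4*((2 - 1)*(6 - 2)))*(-24)) + w = (577 + ((4*((2 - 1)*(6 - 2)))*(-24))² + 614*((4*((2 - 1)*(6 - 2)))*(-24))) + 3365 = (577 + ((4*(1*4))*(-24))² + 614*((4*(1*4))*(-24))) + 3365 = (577 + ((4*4)*(-24))² + 614*((4*4)*(-24))) + 3365 = (577 + (16*(-24))² + 614*(16*(-24))) + 3365 = (577 + (-384)² + 614*(-384)) + 3365 = (577 + 147456 - 235776) + 3365 = -87743 + 3365 = -84378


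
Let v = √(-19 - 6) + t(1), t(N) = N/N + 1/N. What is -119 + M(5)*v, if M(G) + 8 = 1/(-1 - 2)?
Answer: -407/3 - 125*I/3 ≈ -135.67 - 41.667*I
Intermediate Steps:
t(N) = 1 + 1/N
M(G) = -25/3 (M(G) = -8 + 1/(-1 - 2) = -8 + 1/(-3) = -8 - ⅓ = -25/3)
v = 2 + 5*I (v = √(-19 - 6) + (1 + 1)/1 = √(-25) + 1*2 = 5*I + 2 = 2 + 5*I ≈ 2.0 + 5.0*I)
-119 + M(5)*v = -119 - 25*(2 + 5*I)/3 = -119 + (-50/3 - 125*I/3) = -407/3 - 125*I/3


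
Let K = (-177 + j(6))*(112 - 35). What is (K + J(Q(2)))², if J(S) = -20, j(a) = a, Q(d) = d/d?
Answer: 173896969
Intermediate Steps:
Q(d) = 1
K = -13167 (K = (-177 + 6)*(112 - 35) = -171*77 = -13167)
(K + J(Q(2)))² = (-13167 - 20)² = (-13187)² = 173896969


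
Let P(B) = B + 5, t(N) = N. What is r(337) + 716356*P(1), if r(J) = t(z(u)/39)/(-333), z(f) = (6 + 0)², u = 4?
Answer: 6202210244/1443 ≈ 4.2981e+6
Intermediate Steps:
z(f) = 36 (z(f) = 6² = 36)
P(B) = 5 + B
r(J) = -4/1443 (r(J) = (36/39)/(-333) = (36*(1/39))*(-1/333) = (12/13)*(-1/333) = -4/1443)
r(337) + 716356*P(1) = -4/1443 + 716356*(5 + 1) = -4/1443 + 716356*6 = -4/1443 + 4298136 = 6202210244/1443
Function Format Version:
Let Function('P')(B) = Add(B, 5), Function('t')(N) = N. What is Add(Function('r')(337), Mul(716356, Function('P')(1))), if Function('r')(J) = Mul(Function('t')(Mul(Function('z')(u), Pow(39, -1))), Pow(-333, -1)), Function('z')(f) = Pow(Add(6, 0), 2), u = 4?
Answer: Rational(6202210244, 1443) ≈ 4.2981e+6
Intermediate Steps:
Function('z')(f) = 36 (Function('z')(f) = Pow(6, 2) = 36)
Function('P')(B) = Add(5, B)
Function('r')(J) = Rational(-4, 1443) (Function('r')(J) = Mul(Mul(36, Pow(39, -1)), Pow(-333, -1)) = Mul(Mul(36, Rational(1, 39)), Rational(-1, 333)) = Mul(Rational(12, 13), Rational(-1, 333)) = Rational(-4, 1443))
Add(Function('r')(337), Mul(716356, Function('P')(1))) = Add(Rational(-4, 1443), Mul(716356, Add(5, 1))) = Add(Rational(-4, 1443), Mul(716356, 6)) = Add(Rational(-4, 1443), 4298136) = Rational(6202210244, 1443)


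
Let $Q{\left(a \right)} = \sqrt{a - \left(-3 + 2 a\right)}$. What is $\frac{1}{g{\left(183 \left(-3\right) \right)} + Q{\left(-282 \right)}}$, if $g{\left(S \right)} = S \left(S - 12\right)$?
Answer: $\frac{102663}{31619074612} - \frac{\sqrt{285}}{94857223836} \approx 3.2467 \cdot 10^{-6}$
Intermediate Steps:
$Q{\left(a \right)} = \sqrt{3 - a}$ ($Q{\left(a \right)} = \sqrt{a - \left(-3 + 2 a\right)} = \sqrt{3 - a}$)
$g{\left(S \right)} = S \left(-12 + S\right)$
$\frac{1}{g{\left(183 \left(-3\right) \right)} + Q{\left(-282 \right)}} = \frac{1}{183 \left(-3\right) \left(-12 + 183 \left(-3\right)\right) + \sqrt{3 - -282}} = \frac{1}{- 549 \left(-12 - 549\right) + \sqrt{3 + 282}} = \frac{1}{\left(-549\right) \left(-561\right) + \sqrt{285}} = \frac{1}{307989 + \sqrt{285}}$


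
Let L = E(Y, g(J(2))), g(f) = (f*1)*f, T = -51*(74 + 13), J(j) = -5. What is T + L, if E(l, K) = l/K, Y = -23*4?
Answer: -111017/25 ≈ -4440.7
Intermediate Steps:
T = -4437 (T = -51*87 = -4437)
g(f) = f**2 (g(f) = f*f = f**2)
Y = -92
L = -92/25 (L = -92/((-5)**2) = -92/25 ≈ -3.6800)
T + L = -4437 - 92/25 = -111017/25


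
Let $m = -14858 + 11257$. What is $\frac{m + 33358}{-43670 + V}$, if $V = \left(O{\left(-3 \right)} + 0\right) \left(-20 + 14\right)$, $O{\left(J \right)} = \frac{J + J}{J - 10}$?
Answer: $- \frac{386841}{567746} \approx -0.68136$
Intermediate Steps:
$O{\left(J \right)} = \frac{2 J}{-10 + J}$
$m = -3601$
$V = - \frac{36}{13}$ ($V = \left(2 \left(-3\right) \frac{1}{-10 - 3} + 0\right) \left(-20 + 14\right) = \left(2 \left(-3\right) \frac{1}{-13} + 0\right) \left(-6\right) = \left(2 \left(-3\right) \left(- \frac{1}{13}\right) + 0\right) \left(-6\right) = \left(\frac{6}{13} + 0\right) \left(-6\right) = \frac{6}{13} \left(-6\right) = - \frac{36}{13} \approx -2.7692$)
$\frac{m + 33358}{-43670 + V} = \frac{-3601 + 33358}{-43670 - \frac{36}{13}} = \frac{29757}{- \frac{567746}{13}} = 29757 \left(- \frac{13}{567746}\right) = - \frac{386841}{567746}$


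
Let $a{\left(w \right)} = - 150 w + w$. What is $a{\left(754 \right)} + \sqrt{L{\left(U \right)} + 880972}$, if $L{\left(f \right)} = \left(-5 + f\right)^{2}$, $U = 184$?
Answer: $-112346 + \sqrt{913013} \approx -1.1139 \cdot 10^{5}$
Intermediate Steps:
$a{\left(w \right)} = - 149 w$
$a{\left(754 \right)} + \sqrt{L{\left(U \right)} + 880972} = \left(-149\right) 754 + \sqrt{\left(-5 + 184\right)^{2} + 880972} = -112346 + \sqrt{179^{2} + 880972} = -112346 + \sqrt{32041 + 880972} = -112346 + \sqrt{913013}$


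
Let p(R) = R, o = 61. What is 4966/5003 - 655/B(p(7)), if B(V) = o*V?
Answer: -1156483/2136281 ≈ -0.54135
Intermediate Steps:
B(V) = 61*V
4966/5003 - 655/B(p(7)) = 4966/5003 - 655/(61*7) = 4966*(1/5003) - 655/427 = 4966/5003 - 655*1/427 = 4966/5003 - 655/427 = -1156483/2136281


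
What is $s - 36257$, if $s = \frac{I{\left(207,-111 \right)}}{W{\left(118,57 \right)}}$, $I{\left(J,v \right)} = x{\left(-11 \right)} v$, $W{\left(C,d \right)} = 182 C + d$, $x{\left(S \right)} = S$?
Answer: $- \frac{780720760}{21533} \approx -36257.0$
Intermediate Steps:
$W{\left(C,d \right)} = d + 182 C$
$I{\left(J,v \right)} = - 11 v$
$s = \frac{1221}{21533}$ ($s = \frac{\left(-11\right) \left(-111\right)}{57 + 182 \cdot 118} = \frac{1221}{57 + 21476} = \frac{1221}{21533} \approx 0.056704$)
$s - 36257 = \frac{1221}{21533} - 36257 = - \frac{780720760}{21533}$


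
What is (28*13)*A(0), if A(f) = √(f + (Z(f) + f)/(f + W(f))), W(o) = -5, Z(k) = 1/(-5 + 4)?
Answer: 364*√5/5 ≈ 162.79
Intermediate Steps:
Z(k) = -1 (Z(k) = 1/(-1) = -1)
A(f) = √(f + (-1 + f)/(-5 + f)) (A(f) = √(f + (-1 + f)/(f - 5)) = √(f + (-1 + f)/(-5 + f)))
(28*13)*A(0) = (28*13)*√((-1 + 0 + 0*(-5 + 0))/(-5 + 0)) = 364*√((-1 + 0 + 0*(-5))/(-5)) = 364*√(-(-1 + 0 + 0)/5) = 364*√(-⅕*(-1)) = 364*√(⅕) = 364*(√5/5) = 364*√5/5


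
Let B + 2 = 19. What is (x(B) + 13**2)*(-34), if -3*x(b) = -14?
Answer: -17714/3 ≈ -5904.7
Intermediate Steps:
B = 17 (B = -2 + 19 = 17)
x(b) = 14/3 (x(b) = -1/3*(-14) = 14/3)
(x(B) + 13**2)*(-34) = (14/3 + 13**2)*(-34) = (14/3 + 169)*(-34) = (521/3)*(-34) = -17714/3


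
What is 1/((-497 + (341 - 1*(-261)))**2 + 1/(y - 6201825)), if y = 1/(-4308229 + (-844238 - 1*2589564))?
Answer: 48014721406576/529362303499758369 ≈ 9.0703e-5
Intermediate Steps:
y = -1/7742031 (y = 1/(-4308229 + (-844238 - 2589564)) = 1/(-4308229 - 3433802) = 1/(-7742031) = -1/7742031 ≈ -1.2917e-7)
1/((-497 + (341 - 1*(-261)))**2 + 1/(y - 6201825)) = 1/((-497 + (341 - 1*(-261)))**2 + 1/(-1/7742031 - 6201825)) = 1/((-497 + (341 + 261))**2 + 1/(-48014721406576/7742031)) = 1/((-497 + 602)**2 - 7742031/48014721406576) = 1/(105**2 - 7742031/48014721406576) = 1/(11025 - 7742031/48014721406576) = 1/(529362303499758369/48014721406576) = 48014721406576/529362303499758369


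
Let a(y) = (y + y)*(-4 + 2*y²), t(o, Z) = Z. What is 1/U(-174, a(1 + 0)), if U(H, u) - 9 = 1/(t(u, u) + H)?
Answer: 178/1601 ≈ 0.11118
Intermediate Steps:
a(y) = 2*y*(-4 + 2*y²) (a(y) = (2*y)*(-4 + 2*y²) = 2*y*(-4 + 2*y²))
U(H, u) = 9 + 1/(H + u) (U(H, u) = 9 + 1/(u + H) = 9 + 1/(H + u))
1/U(-174, a(1 + 0)) = 1/((1 + 9*(-174) + 9*(4*(1 + 0)*(-2 + (1 + 0)²)))/(-174 + 4*(1 + 0)*(-2 + (1 + 0)²))) = 1/((1 - 1566 + 9*(4*1*(-2 + 1²)))/(-174 + 4*1*(-2 + 1²))) = 1/((1 - 1566 + 9*(4*1*(-2 + 1)))/(-174 + 4*1*(-2 + 1))) = 1/((1 - 1566 + 9*(4*1*(-1)))/(-174 + 4*1*(-1))) = 1/((1 - 1566 + 9*(-4))/(-174 - 4)) = 1/((1 - 1566 - 36)/(-178)) = 1/(-1/178*(-1601)) = 1/(1601/178) = 178/1601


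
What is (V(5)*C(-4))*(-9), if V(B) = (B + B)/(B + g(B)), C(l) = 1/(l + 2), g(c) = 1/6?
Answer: 270/31 ≈ 8.7097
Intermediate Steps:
g(c) = 1/6
C(l) = 1/(2 + l)
V(B) = 2*B/(1/6 + B) (V(B) = (B + B)/(B + 1/6) = (2*B)/(1/6 + B) = 2*B/(1/6 + B))
(V(5)*C(-4))*(-9) = ((12*5/(1 + 6*5))/(2 - 4))*(-9) = ((12*5/(1 + 30))/(-2))*(-9) = ((12*5/31)*(-1/2))*(-9) = ((12*5*(1/31))*(-1/2))*(-9) = ((60/31)*(-1/2))*(-9) = -30/31*(-9) = 270/31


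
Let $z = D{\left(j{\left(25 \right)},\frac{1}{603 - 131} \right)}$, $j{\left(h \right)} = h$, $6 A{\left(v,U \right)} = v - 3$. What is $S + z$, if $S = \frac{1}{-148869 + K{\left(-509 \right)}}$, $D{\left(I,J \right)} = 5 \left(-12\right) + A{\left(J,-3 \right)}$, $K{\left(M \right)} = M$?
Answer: $- \frac{12796841231}{211519248} \approx -60.5$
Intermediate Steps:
$A{\left(v,U \right)} = - \frac{1}{2} + \frac{v}{6}$ ($A{\left(v,U \right)} = \frac{v - 3}{6} = \frac{-3 + v}{6} = - \frac{1}{2} + \frac{v}{6}$)
$D{\left(I,J \right)} = - \frac{121}{2} + \frac{J}{6}$ ($D{\left(I,J \right)} = 5 \left(-12\right) + \left(- \frac{1}{2} + \frac{J}{6}\right) = -60 + \left(- \frac{1}{2} + \frac{J}{6}\right) = - \frac{121}{2} + \frac{J}{6}$)
$z = - \frac{171335}{2832}$ ($z = - \frac{121}{2} + \frac{1}{6 \left(603 - 131\right)} = - \frac{121}{2} + \frac{1}{6 \cdot 472} = - \frac{121}{2} + \frac{1}{6} \cdot \frac{1}{472} = - \frac{121}{2} + \frac{1}{2832} = - \frac{171335}{2832} \approx -60.5$)
$S = - \frac{1}{149378}$ ($S = \frac{1}{-148869 - 509} = \frac{1}{-149378} = - \frac{1}{149378} \approx -6.6944 \cdot 10^{-6}$)
$S + z = - \frac{1}{149378} - \frac{171335}{2832} = - \frac{12796841231}{211519248}$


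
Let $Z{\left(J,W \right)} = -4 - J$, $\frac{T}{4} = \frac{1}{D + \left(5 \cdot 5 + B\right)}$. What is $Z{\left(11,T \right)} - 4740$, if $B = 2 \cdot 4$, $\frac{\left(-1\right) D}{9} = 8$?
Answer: $-4755$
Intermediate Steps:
$D = -72$ ($D = \left(-9\right) 8 = -72$)
$B = 8$
$T = - \frac{4}{39}$ ($T = \frac{4}{-72 + \left(5 \cdot 5 + 8\right)} = \frac{4}{-72 + \left(25 + 8\right)} = \frac{4}{-72 + 33} = \frac{4}{-39} = 4 \left(- \frac{1}{39}\right) = - \frac{4}{39} \approx -0.10256$)
$Z{\left(11,T \right)} - 4740 = \left(-4 - 11\right) - 4740 = -15 - 4740 = -4755$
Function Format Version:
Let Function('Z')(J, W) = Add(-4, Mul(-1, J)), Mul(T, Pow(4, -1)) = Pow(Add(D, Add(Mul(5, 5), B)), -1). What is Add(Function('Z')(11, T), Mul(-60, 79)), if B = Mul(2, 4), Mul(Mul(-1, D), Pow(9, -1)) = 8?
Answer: -4755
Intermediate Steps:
D = -72 (D = Mul(-9, 8) = -72)
B = 8
T = Rational(-4, 39) (T = Mul(4, Pow(Add(-72, Add(Mul(5, 5), 8)), -1)) = Mul(4, Pow(Add(-72, Add(25, 8)), -1)) = Mul(4, Pow(Add(-72, 33), -1)) = Mul(4, Pow(-39, -1)) = Mul(4, Rational(-1, 39)) = Rational(-4, 39) ≈ -0.10256)
Add(Function('Z')(11, T), Mul(-60, 79)) = Add(Add(-4, Mul(-1, 11)), Mul(-60, 79)) = Add(Add(-4, -11), -4740) = Add(-15, -4740) = -4755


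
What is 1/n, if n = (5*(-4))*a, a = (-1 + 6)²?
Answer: -1/500 ≈ -0.0020000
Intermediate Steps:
a = 25 (a = 5² = 25)
n = -500 (n = (5*(-4))*25 = -20*25 = -500)
1/n = 1/(-500) = -1/500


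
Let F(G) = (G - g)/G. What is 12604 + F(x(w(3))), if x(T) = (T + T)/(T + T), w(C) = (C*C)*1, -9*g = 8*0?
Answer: 12605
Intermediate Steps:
g = 0 (g = -8*0/9 = -⅑*0 = 0)
w(C) = C² (w(C) = C²*1 = C²)
x(T) = 1 (x(T) = (2*T)/((2*T)) = (2*T)*(1/(2*T)) = 1)
F(G) = 1 (F(G) = (G - 1*0)/G = (G + 0)/G = G/G = 1)
12604 + F(x(w(3))) = 12604 + 1 = 12605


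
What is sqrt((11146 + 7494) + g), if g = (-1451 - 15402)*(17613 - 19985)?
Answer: 2*sqrt(9998489) ≈ 6324.1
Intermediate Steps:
g = 39975316 (g = -16853*(-2372) = 39975316)
sqrt((11146 + 7494) + g) = sqrt((11146 + 7494) + 39975316) = sqrt(18640 + 39975316) = sqrt(39993956) = 2*sqrt(9998489)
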